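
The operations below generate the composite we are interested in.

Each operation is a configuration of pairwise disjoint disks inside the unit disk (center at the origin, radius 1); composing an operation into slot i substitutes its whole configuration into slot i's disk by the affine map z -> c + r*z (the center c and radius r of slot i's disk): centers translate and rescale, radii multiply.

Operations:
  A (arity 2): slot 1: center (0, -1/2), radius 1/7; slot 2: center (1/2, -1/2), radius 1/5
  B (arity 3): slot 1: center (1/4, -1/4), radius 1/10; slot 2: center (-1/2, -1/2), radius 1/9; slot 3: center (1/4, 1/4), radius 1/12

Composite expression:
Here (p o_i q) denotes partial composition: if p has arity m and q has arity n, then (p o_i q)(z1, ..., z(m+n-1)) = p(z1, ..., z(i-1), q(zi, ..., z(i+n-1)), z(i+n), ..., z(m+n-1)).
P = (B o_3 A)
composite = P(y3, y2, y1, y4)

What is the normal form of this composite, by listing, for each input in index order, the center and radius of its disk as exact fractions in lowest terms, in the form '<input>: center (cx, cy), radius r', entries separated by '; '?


y1: center (1/4, 5/24), radius 1/84; y2: center (-1/2, -1/2), radius 1/9; y3: center (1/4, -1/4), radius 1/10; y4: center (7/24, 5/24), radius 1/60

Follow each y-input down from B: c' goes to c + r*c', radius to r*r'.
y3 passes through 1 substitution, ending at center (1/4, -1/4), radius 1/10
y2 passes through 1 substitution, ending at center (-1/2, -1/2), radius 1/9
y1 passes through 2 substitutions, ending at center (1/4, 5/24), radius 1/84
y4 passes through 2 substitutions, ending at center (7/24, 5/24), radius 1/60


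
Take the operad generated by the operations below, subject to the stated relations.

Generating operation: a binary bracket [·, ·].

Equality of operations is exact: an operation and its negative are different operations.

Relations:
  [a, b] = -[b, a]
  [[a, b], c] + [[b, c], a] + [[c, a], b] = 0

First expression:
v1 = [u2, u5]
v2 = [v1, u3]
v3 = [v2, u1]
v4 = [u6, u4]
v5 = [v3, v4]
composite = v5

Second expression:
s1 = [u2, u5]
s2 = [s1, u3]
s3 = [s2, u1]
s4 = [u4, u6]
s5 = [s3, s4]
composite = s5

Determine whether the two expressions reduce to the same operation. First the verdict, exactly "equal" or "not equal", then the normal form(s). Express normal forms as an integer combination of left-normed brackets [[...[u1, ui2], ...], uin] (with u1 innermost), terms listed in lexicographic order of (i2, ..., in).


not equal — first [[[[[u1, u2], u5], u3], u4], u6] - [[[[[u1, u2], u5], u3], u6], u4] - [[[[[u1, u3], u2], u5], u4], u6] + [[[[[u1, u3], u2], u5], u6], u4] + [[[[[u1, u3], u5], u2], u4], u6] - [[[[[u1, u3], u5], u2], u6], u4] - [[[[[u1, u5], u2], u3], u4], u6] + [[[[[u1, u5], u2], u3], u6], u4], second -[[[[[u1, u2], u5], u3], u4], u6] + [[[[[u1, u2], u5], u3], u6], u4] + [[[[[u1, u3], u2], u5], u4], u6] - [[[[[u1, u3], u2], u5], u6], u4] - [[[[[u1, u3], u5], u2], u4], u6] + [[[[[u1, u3], u5], u2], u6], u4] + [[[[[u1, u5], u2], u3], u4], u6] - [[[[[u1, u5], u2], u3], u6], u4]


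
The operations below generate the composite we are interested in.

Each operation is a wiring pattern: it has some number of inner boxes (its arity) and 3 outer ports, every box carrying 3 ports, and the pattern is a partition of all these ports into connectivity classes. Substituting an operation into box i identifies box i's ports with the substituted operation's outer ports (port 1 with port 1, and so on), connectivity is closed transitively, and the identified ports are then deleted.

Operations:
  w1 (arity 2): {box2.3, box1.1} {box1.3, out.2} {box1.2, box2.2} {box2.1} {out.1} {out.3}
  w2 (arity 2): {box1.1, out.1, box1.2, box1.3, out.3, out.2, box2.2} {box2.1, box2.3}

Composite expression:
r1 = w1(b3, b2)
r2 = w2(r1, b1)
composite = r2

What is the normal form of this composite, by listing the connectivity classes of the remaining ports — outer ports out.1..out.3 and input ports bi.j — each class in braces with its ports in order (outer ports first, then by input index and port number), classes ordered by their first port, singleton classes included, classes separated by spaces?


{out.1, out.2, out.3, b1.2, b3.3} {b1.1, b1.3} {b2.1} {b2.2, b3.2} {b2.3, b3.1}


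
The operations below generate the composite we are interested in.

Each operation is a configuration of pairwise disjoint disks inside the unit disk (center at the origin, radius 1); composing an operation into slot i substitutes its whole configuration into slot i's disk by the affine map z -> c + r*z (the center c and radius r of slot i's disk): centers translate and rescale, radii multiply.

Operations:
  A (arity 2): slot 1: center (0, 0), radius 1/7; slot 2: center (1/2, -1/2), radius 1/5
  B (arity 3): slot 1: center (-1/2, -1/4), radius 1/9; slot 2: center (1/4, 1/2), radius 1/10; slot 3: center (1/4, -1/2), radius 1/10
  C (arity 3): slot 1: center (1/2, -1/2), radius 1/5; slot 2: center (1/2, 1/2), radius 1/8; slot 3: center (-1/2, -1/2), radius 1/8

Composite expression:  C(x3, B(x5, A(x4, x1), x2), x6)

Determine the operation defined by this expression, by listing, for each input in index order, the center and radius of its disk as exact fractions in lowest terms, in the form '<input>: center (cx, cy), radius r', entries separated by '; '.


x1: center (43/80, 89/160), radius 1/400; x2: center (17/32, 7/16), radius 1/80; x3: center (1/2, -1/2), radius 1/5; x4: center (17/32, 9/16), radius 1/560; x5: center (7/16, 15/32), radius 1/72; x6: center (-1/2, -1/2), radius 1/8

Each x-disk chains the slot maps above it in C; radii multiply.
x3: after 1 affine step, its disk has center (1/2, -1/2), radius 1/5
x5: after 2 affine steps, its disk has center (7/16, 15/32), radius 1/72
x4: after 3 affine steps, its disk has center (17/32, 9/16), radius 1/560
x1: after 3 affine steps, its disk has center (43/80, 89/160), radius 1/400
x2: after 2 affine steps, its disk has center (17/32, 7/16), radius 1/80
x6: after 1 affine step, its disk has center (-1/2, -1/2), radius 1/8


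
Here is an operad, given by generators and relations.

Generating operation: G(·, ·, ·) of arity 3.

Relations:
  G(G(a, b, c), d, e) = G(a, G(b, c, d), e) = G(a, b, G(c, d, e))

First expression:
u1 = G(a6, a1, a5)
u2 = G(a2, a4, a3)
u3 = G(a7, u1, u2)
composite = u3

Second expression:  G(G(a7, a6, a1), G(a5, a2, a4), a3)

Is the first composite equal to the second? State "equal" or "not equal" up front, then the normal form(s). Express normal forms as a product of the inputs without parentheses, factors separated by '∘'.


equal — both sides give a7 ∘ a6 ∘ a1 ∘ a5 ∘ a2 ∘ a4 ∘ a3


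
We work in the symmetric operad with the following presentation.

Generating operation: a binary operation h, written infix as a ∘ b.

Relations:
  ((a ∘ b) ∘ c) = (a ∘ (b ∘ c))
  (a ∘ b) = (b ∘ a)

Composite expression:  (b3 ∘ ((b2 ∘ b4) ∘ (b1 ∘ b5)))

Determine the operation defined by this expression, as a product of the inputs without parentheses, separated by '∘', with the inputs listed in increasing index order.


b1 ∘ b2 ∘ b3 ∘ b4 ∘ b5

Key point: h commutes, so take the b-inputs in any fixed order.
(b2 ∘ b4) collapses to b2 ∘ b4
(b1 ∘ b5) collapses to b1 ∘ b5
((b2 ∘ b4) ∘ (b1 ∘ b5)) collapses to b2 ∘ b4 ∘ b1 ∘ b5
(b3 ∘ ((b2 ∘ b4) ∘ (b1 ∘ b5))) collapses to b3 ∘ b2 ∘ b4 ∘ b1 ∘ b5
putting the inputs in ascending order: b1 ∘ b2 ∘ b3 ∘ b4 ∘ b5


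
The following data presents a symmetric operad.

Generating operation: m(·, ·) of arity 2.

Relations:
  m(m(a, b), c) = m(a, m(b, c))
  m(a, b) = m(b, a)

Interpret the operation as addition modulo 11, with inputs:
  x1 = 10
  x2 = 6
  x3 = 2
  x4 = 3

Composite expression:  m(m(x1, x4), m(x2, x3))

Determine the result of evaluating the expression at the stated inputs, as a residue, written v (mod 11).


10 (mod 11)

m(x1, x4) = 2
m(x2, x3) = 8
m(m(x1, x4), m(x2, x3)) = 10


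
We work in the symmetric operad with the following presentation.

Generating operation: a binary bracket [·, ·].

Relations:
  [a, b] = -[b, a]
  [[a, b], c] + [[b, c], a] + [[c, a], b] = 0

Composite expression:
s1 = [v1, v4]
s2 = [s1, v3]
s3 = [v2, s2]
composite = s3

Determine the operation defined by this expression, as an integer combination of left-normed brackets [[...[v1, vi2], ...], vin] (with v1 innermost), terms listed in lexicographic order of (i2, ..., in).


Left-normed coefficients sit on the v1-initial expansion words.
Composite bracket: [v2, [[v1, v4], v3]]
Applying ab - ba throughout gives 8 signed words (2^3 = 8).
Collect the words opening with v1:
  word v1v4v3v2 has sign -1, contributing -[[[v1, v4], v3], v2]

-[[[v1, v4], v3], v2]


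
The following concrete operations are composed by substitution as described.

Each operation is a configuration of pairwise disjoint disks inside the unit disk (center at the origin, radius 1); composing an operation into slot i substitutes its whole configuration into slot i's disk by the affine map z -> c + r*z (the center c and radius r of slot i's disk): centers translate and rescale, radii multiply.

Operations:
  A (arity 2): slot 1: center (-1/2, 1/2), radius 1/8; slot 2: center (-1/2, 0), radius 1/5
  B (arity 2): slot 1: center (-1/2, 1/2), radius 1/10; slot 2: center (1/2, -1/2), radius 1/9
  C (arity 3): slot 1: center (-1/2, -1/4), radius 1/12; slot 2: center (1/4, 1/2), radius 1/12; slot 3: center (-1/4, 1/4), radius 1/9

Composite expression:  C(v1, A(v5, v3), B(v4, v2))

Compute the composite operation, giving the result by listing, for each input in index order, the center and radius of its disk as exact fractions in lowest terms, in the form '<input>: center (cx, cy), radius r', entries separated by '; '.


Nesting under C composes maps z -> c + r*z down each v-path.
tracing v1 down its 1-map path: center (-1/2, -1/4), radius 1/12
tracing v5 down its 2-map path: center (5/24, 13/24), radius 1/96
tracing v3 down its 2-map path: center (5/24, 1/2), radius 1/60
tracing v4 down its 2-map path: center (-11/36, 11/36), radius 1/90
tracing v2 down its 2-map path: center (-7/36, 7/36), radius 1/81

v1: center (-1/2, -1/4), radius 1/12; v2: center (-7/36, 7/36), radius 1/81; v3: center (5/24, 1/2), radius 1/60; v4: center (-11/36, 11/36), radius 1/90; v5: center (5/24, 13/24), radius 1/96


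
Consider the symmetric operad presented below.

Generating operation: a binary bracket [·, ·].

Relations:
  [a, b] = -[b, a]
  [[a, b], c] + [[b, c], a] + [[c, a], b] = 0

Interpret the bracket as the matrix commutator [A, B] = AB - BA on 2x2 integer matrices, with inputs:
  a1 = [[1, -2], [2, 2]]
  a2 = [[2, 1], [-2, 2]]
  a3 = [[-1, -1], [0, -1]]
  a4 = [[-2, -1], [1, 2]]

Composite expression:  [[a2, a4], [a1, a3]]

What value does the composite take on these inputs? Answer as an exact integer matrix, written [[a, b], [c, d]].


[a2, a4] = [[-1, 4], [8, 1]]
[a1, a3] = [[2, 1], [0, -2]]
[[a2, a4], [a1, a3]] = [[-8, -18], [32, 8]]

[[-8, -18], [32, 8]]


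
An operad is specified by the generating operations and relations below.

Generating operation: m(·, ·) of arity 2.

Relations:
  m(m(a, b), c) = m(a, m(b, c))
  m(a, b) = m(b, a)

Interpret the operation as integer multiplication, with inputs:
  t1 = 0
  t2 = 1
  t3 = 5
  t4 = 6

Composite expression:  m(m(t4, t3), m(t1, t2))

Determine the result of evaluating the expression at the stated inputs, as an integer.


0

m(t4, t3) = 30
m(t1, t2) = 0
m(m(t4, t3), m(t1, t2)) = 0


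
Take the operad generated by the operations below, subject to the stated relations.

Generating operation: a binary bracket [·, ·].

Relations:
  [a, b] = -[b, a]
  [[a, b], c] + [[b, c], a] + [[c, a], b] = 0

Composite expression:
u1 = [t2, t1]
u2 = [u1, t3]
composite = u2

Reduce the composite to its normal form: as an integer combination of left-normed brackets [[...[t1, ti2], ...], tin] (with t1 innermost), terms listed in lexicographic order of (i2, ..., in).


Skip Jacobi rewriting: expand, keep t1-initial words, read off terms.
Composite bracket: [[t2, t1], t3]
Full expansion: 4 signed words from ab - ba (2^2 = 4).
The t1-initial words carry the normal form:
  from t1t2t3, sign -1: term -[[t1, t2], t3]

-[[t1, t2], t3]


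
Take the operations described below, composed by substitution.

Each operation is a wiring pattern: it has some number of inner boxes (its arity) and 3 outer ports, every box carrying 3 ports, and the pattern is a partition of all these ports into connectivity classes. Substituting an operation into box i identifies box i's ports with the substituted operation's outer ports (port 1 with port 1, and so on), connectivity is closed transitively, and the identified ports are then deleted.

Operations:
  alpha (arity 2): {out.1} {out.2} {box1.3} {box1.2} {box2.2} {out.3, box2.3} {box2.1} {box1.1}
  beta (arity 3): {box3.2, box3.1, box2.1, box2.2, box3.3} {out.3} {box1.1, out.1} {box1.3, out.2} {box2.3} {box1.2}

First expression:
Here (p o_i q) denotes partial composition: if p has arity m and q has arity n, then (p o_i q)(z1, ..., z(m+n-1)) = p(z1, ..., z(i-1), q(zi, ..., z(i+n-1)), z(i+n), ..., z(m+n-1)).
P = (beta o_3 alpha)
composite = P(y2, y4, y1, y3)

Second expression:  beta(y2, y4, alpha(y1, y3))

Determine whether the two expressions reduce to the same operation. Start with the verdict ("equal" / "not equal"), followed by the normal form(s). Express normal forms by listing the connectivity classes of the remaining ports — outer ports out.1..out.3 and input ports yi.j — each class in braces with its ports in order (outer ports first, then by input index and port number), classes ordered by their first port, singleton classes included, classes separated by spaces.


equal — both sides give {out.1, y2.1} {out.2, y2.3} {out.3} {y1.1} {y1.2} {y1.3} {y2.2} {y3.1} {y3.2} {y3.3, y4.1, y4.2} {y4.3}

The first composite normalizes to {out.1, y2.1} {out.2, y2.3} {out.3} {y1.1} {y1.2} {y1.3} {y2.2} {y3.1} {y3.2} {y3.3, y4.1, y4.2} {y4.3}
The second composite normalizes to {out.1, y2.1} {out.2, y2.3} {out.3} {y1.1} {y1.2} {y1.3} {y2.2} {y3.1} {y3.2} {y3.3, y4.1, y4.2} {y4.3}
The forms coincide; equal.


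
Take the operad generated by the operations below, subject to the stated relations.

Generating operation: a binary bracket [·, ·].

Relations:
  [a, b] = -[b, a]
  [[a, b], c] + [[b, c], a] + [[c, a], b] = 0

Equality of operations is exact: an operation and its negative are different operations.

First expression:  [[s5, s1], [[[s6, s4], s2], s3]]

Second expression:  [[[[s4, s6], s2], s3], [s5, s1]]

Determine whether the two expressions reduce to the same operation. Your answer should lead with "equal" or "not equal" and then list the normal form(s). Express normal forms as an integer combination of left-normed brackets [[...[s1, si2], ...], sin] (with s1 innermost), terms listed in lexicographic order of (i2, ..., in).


equal — both sides give -[[[[[s1, s5], s2], s4], s6], s3] + [[[[[s1, s5], s2], s6], s4], s3] + [[[[[s1, s5], s3], s2], s4], s6] - [[[[[s1, s5], s3], s2], s6], s4] - [[[[[s1, s5], s3], s4], s6], s2] + [[[[[s1, s5], s3], s6], s4], s2] + [[[[[s1, s5], s4], s6], s2], s3] - [[[[[s1, s5], s6], s4], s2], s3]

In normal form, the first expression is -[[[[[s1, s5], s2], s4], s6], s3] + [[[[[s1, s5], s2], s6], s4], s3] + [[[[[s1, s5], s3], s2], s4], s6] - [[[[[s1, s5], s3], s2], s6], s4] - [[[[[s1, s5], s3], s4], s6], s2] + [[[[[s1, s5], s3], s6], s4], s2] + [[[[[s1, s5], s4], s6], s2], s3] - [[[[[s1, s5], s6], s4], s2], s3]
In normal form, the second expression is -[[[[[s1, s5], s2], s4], s6], s3] + [[[[[s1, s5], s2], s6], s4], s3] + [[[[[s1, s5], s3], s2], s4], s6] - [[[[[s1, s5], s3], s2], s6], s4] - [[[[[s1, s5], s3], s4], s6], s2] + [[[[[s1, s5], s3], s6], s4], s2] + [[[[[s1, s5], s4], s6], s2], s3] - [[[[[s1, s5], s6], s4], s2], s3]
The forms coincide; equal.


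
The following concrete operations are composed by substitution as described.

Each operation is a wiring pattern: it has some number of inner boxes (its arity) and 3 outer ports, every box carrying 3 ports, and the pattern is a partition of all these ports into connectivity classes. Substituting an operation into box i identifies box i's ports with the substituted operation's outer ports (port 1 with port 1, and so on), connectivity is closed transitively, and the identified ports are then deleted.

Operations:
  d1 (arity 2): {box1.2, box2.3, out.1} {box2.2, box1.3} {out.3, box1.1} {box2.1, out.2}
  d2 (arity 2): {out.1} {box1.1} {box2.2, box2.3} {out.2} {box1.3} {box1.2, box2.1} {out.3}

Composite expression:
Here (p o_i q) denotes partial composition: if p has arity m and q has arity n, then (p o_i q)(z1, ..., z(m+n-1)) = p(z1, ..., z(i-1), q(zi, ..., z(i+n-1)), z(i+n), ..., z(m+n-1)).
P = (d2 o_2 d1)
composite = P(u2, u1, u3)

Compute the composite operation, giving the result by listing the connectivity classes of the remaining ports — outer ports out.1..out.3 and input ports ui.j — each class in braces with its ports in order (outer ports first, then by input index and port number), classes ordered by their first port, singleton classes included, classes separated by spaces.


{out.1} {out.2} {out.3} {u1.1, u3.1} {u1.2, u2.2, u3.3} {u1.3, u3.2} {u2.1} {u2.3}

After gluing at d2, chains via deleted ports link the u-ports.
through d1, on inputs (u1, u3): {out.1, u1.2, u3.3} {out.2, u3.1} {out.3, u1.1} {u1.3, u3.2} (out.j = stage outer ports)
through d2, on inputs (u2, u1, u3): {out.1} {out.2} {out.3} {u1.1, u3.1} {u1.2, u2.2, u3.3} {u1.3, u3.2} {u2.1} {u2.3} (out.j = stage outer ports)


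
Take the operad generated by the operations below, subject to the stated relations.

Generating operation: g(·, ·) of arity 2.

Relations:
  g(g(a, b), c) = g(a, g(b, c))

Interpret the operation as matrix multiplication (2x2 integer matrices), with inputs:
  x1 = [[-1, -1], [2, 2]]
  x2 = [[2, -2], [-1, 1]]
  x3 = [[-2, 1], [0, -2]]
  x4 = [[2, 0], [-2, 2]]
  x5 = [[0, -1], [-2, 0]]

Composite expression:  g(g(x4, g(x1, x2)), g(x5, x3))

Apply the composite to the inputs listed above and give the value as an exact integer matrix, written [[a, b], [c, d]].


[[8, -8], [-24, 24]]

g(x1, x2) = [[-1, 1], [2, -2]]
g(x4, g(x1, x2)) = [[-2, 2], [6, -6]]
g(x5, x3) = [[0, 2], [4, -2]]
g(g(x4, g(x1, x2)), g(x5, x3)) = [[8, -8], [-24, 24]]


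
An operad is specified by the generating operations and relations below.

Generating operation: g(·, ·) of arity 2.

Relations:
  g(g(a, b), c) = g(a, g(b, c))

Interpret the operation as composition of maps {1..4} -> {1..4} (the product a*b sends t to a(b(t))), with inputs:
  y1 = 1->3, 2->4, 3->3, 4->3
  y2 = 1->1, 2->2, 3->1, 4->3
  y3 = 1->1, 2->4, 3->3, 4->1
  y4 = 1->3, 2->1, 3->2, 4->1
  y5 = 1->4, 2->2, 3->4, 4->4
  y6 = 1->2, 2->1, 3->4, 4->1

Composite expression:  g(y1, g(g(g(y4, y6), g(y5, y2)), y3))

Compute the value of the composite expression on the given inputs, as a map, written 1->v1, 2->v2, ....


g(y4, y6) = 1->1, 2->3, 3->1, 4->3
g(y5, y2) = 1->4, 2->2, 3->4, 4->4
g(g(y4, y6), g(y5, y2)) = 1->3, 2->3, 3->3, 4->3
g(g(g(y4, y6), g(y5, y2)), y3) = 1->3, 2->3, 3->3, 4->3
g(y1, g(g(g(y4, y6), g(y5, y2)), y3)) = 1->3, 2->3, 3->3, 4->3

1->3, 2->3, 3->3, 4->3


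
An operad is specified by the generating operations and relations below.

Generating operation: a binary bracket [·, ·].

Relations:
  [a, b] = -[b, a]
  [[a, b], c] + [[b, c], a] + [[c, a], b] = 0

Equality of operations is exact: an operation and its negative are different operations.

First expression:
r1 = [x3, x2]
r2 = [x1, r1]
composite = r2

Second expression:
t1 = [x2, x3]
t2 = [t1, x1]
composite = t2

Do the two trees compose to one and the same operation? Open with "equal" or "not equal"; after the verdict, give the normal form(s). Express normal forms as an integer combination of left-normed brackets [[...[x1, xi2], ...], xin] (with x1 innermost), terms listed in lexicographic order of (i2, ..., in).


equal: each reduces to -[[x1, x2], x3] + [[x1, x3], x2]

In normal form, the first expression is -[[x1, x2], x3] + [[x1, x3], x2]
In normal form, the second expression is -[[x1, x2], x3] + [[x1, x3], x2]
The forms coincide; equal.


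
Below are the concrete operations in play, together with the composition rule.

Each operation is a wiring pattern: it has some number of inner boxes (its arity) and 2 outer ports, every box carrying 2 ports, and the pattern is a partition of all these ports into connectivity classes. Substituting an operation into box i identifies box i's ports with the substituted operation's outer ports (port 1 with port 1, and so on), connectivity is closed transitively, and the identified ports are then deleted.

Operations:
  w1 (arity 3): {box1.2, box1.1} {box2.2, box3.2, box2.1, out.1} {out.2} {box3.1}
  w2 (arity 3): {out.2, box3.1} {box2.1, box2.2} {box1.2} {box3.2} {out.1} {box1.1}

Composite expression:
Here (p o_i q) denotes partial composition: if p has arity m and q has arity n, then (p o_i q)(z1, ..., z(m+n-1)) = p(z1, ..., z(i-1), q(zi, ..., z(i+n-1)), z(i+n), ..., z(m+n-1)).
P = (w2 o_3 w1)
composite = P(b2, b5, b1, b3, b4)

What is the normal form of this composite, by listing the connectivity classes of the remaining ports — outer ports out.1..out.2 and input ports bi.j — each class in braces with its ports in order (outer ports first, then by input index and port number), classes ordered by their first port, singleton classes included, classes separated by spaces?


{out.1} {out.2, b3.1, b3.2, b4.2} {b1.1, b1.2} {b2.1} {b2.2} {b4.1} {b5.1, b5.2}

Two ports join when wires chain via w2-identified ports.
after w1, the pattern on (b1, b3, b4) reads {out.1, b3.1, b3.2, b4.2} {out.2} {b1.1, b1.2} {b4.1} (out.j = its outer ports)
after w2, the pattern on (b2, b5, b1, b3, b4) reads {out.1} {out.2, b3.1, b3.2, b4.2} {b1.1, b1.2} {b2.1} {b2.2} {b4.1} {b5.1, b5.2} (out.j = its outer ports)


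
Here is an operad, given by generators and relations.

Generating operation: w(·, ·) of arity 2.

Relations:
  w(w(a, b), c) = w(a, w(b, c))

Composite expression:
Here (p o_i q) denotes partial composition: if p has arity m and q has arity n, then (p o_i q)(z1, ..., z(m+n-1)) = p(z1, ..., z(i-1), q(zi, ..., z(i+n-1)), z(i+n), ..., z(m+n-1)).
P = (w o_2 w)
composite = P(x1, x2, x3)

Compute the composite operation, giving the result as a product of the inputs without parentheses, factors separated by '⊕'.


x1 ⊕ x2 ⊕ x3

Associativity of w dissolves the nesting; only the x-input order survives.
w(x2, x3) linearizes to x2 ⊕ x3
w(x1, w(x2, x3)) linearizes to x1 ⊕ x2 ⊕ x3


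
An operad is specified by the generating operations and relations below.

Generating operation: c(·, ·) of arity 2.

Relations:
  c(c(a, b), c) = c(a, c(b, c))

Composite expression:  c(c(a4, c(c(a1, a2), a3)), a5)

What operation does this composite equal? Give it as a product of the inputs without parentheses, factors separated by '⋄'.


a4 ⋄ a1 ⋄ a2 ⋄ a3 ⋄ a5


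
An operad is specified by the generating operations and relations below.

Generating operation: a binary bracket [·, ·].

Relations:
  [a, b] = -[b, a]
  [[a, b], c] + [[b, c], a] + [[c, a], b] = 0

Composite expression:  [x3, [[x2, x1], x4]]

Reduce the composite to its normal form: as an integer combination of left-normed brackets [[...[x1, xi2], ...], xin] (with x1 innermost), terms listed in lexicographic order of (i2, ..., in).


[[[x1, x2], x4], x3]

A multilinear Lie element is pinned by x1-initial words (x1 innermost).
Composite bracket: [x3, [[x2, x1], x4]]
Under [a, b] = ab - ba we get 8 signed associative words (2^3 = 8).
Collect the words opening with x1:
  sign of x1x2x4x3 is +1, so it contributes +[[[x1, x2], x4], x3]


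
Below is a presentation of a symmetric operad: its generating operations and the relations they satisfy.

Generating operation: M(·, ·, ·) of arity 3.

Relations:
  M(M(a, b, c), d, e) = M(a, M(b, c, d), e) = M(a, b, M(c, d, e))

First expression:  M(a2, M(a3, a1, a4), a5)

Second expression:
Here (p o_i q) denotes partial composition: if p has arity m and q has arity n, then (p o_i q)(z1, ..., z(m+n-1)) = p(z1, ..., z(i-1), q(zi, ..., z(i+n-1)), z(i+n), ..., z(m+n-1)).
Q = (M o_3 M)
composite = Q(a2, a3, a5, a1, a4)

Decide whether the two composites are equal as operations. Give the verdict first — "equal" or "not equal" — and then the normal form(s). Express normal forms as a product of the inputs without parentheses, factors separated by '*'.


Normal form of the first expression: a2 * a3 * a1 * a4 * a5
Normal form of the second expression: a2 * a3 * a5 * a1 * a4
The forms do not match — not equal.

not equal; the first gives a2 * a3 * a1 * a4 * a5 and the second a2 * a3 * a5 * a1 * a4


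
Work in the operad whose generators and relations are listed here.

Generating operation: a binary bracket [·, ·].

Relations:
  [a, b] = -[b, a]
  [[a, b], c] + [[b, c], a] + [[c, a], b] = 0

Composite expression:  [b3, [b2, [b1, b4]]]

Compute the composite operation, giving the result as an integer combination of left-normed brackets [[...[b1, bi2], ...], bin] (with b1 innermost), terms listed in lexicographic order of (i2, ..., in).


[[[b1, b4], b2], b3]

In the tensor algebra, words opening b1 carry the b1-anchored form.
Composite bracket: [b3, [b2, [b1, b4]]]
The bracket unfolds into 8 signed words via [a, b] = ab - ba (2^3 = 8).
Coefficients come from the b1-initial words:
  sign of b1b4b2b3 is +1, so it contributes +[[[b1, b4], b2], b3]


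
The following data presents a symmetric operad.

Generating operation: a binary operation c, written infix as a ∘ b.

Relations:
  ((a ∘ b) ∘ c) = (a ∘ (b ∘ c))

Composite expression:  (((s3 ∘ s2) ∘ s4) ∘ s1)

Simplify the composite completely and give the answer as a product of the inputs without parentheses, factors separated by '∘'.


s3 ∘ s2 ∘ s4 ∘ s1

Key point: c is associative — brackets drop, the s-order remains.
(s3 ∘ s2) spells out as s3 ∘ s2
((s3 ∘ s2) ∘ s4) spells out as s3 ∘ s2 ∘ s4
(((s3 ∘ s2) ∘ s4) ∘ s1) spells out as s3 ∘ s2 ∘ s4 ∘ s1


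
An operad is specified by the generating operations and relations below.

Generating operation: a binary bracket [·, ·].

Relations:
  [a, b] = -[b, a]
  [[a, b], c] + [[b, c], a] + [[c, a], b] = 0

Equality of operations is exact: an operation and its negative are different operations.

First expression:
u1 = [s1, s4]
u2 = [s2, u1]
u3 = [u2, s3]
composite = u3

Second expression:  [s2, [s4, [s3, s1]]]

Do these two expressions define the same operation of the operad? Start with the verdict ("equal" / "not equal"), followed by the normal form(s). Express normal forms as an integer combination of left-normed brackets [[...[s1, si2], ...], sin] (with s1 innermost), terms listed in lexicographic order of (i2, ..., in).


In normal form, the first expression is -[[[s1, s4], s2], s3]
In normal form, the second expression is -[[[s1, s3], s4], s2]
Distinct normal forms: not equal.

not equal; the first gives -[[[s1, s4], s2], s3] and the second -[[[s1, s3], s4], s2]


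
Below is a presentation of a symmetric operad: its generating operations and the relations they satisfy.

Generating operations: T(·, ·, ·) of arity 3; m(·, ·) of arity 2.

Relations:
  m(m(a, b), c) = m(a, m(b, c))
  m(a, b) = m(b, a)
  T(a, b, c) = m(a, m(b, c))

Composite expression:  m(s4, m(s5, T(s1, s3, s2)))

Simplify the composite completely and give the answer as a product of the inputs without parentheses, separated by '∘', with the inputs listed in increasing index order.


s1 ∘ s2 ∘ s3 ∘ s4 ∘ s5

Reordering under m is free, so list the s-inputs canonically.
T(s1, s3, s2) collapses to s1 ∘ s3 ∘ s2
m(s5, T(s1, s3, s2)) collapses to s5 ∘ s1 ∘ s3 ∘ s2
m(s4, m(s5, T(s1, s3, s2))) collapses to s4 ∘ s5 ∘ s1 ∘ s3 ∘ s2
the factors in increasing index order: s1 ∘ s2 ∘ s3 ∘ s4 ∘ s5


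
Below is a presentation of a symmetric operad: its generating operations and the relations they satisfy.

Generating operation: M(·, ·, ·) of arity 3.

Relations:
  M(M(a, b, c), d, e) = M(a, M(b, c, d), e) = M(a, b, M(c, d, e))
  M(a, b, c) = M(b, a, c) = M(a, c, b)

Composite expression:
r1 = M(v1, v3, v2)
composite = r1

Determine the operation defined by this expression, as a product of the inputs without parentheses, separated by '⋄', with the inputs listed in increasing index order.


Any arrangement under M is one operation, so sort the v-inputs.
M(v1, v3, v2) collapses to v1 ⋄ v3 ⋄ v2
rearranged into index order: v1 ⋄ v2 ⋄ v3

v1 ⋄ v2 ⋄ v3


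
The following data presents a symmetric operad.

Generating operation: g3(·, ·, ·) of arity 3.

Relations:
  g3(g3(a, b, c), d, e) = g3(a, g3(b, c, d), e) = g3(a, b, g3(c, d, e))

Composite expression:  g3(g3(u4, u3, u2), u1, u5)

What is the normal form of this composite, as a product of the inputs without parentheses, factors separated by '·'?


The g3-tree's shape is irrelevant; the u-reading-order decides.
g3(u4, u3, u2) reduces to u4 · u3 · u2
g3(g3(u4, u3, u2), u1, u5) reduces to u4 · u3 · u2 · u1 · u5

u4 · u3 · u2 · u1 · u5


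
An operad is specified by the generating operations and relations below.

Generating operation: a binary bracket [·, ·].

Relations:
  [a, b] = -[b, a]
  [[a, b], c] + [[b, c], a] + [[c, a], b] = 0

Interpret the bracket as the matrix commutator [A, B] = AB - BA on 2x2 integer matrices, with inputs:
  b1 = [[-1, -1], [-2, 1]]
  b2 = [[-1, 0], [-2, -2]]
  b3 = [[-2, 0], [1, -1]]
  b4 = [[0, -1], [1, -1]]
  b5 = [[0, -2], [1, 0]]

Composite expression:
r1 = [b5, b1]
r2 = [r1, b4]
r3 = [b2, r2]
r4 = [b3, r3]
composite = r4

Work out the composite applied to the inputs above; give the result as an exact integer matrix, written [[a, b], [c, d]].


[[6, 6], [12, -6]]


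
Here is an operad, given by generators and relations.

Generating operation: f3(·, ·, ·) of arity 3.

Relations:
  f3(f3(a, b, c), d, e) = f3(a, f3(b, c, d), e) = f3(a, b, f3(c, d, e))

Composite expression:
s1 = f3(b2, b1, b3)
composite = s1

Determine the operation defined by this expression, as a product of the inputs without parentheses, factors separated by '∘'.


b2 ∘ b1 ∘ b3

Key point: f3 is associative — brackets drop, the b-order remains.
f3(b2, b1, b3) collapses to b2 ∘ b1 ∘ b3


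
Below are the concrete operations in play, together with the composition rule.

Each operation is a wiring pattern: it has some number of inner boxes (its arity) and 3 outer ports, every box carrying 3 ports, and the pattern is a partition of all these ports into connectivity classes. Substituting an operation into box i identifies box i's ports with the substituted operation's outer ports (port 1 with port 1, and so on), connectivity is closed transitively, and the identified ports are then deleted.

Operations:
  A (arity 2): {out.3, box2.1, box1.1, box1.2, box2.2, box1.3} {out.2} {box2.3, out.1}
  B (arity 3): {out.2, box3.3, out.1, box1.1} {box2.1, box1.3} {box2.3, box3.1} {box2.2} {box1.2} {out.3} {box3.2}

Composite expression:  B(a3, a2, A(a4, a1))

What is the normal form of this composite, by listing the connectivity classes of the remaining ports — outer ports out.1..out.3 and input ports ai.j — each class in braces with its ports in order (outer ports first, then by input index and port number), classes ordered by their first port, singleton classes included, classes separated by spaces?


Connectivity passes through glued B-boundaries; trace each wire chain.
through A, on inputs (a4, a1): {out.1, a1.3} {out.2} {out.3, a1.1, a1.2, a4.1, a4.2, a4.3} (out.j = stage outer ports)
through B, on inputs (a3, a2, a4, a1): {out.1, out.2, a1.1, a1.2, a3.1, a4.1, a4.2, a4.3} {out.3} {a1.3, a2.3} {a2.1, a3.3} {a2.2} {a3.2} (out.j = stage outer ports)

{out.1, out.2, a1.1, a1.2, a3.1, a4.1, a4.2, a4.3} {out.3} {a1.3, a2.3} {a2.1, a3.3} {a2.2} {a3.2}


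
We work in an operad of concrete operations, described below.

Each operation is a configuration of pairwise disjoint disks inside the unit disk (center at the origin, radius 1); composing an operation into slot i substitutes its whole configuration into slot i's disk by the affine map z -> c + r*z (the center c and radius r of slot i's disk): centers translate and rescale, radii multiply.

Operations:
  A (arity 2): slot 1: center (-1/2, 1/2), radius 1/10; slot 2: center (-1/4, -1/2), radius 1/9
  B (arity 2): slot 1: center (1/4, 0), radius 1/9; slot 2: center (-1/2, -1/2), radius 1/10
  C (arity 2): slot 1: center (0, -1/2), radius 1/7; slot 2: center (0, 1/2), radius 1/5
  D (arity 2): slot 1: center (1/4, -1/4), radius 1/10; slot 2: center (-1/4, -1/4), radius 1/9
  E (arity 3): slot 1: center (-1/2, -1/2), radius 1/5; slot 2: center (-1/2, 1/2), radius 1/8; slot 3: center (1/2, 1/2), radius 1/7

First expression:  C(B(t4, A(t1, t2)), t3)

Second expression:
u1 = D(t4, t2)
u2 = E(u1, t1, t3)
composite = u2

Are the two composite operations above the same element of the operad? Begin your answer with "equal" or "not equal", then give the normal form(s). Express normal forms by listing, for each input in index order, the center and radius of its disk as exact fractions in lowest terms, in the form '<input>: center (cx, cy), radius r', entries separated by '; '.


not equal — first t1: center (-11/140, -79/140), radius 1/700; t2: center (-3/40, -81/140), radius 1/630; t3: center (0, 1/2), radius 1/5; t4: center (1/28, -1/2), radius 1/63, second t1: center (-1/2, 1/2), radius 1/8; t2: center (-11/20, -11/20), radius 1/45; t3: center (1/2, 1/2), radius 1/7; t4: center (-9/20, -11/20), radius 1/50

The first composite normalizes to t1: center (-11/140, -79/140), radius 1/700; t2: center (-3/40, -81/140), radius 1/630; t3: center (0, 1/2), radius 1/5; t4: center (1/28, -1/2), radius 1/63
The second composite normalizes to t1: center (-1/2, 1/2), radius 1/8; t2: center (-11/20, -11/20), radius 1/45; t3: center (1/2, 1/2), radius 1/7; t4: center (-9/20, -11/20), radius 1/50
They disagree, so not equal.


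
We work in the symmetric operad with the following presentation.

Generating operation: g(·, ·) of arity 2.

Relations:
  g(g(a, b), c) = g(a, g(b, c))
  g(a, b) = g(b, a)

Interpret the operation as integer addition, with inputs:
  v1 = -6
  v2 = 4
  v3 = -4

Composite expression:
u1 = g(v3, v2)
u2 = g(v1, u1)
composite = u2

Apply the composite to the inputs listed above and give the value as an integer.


g(v3, v2) = 0
g(v1, g(v3, v2)) = -6

-6


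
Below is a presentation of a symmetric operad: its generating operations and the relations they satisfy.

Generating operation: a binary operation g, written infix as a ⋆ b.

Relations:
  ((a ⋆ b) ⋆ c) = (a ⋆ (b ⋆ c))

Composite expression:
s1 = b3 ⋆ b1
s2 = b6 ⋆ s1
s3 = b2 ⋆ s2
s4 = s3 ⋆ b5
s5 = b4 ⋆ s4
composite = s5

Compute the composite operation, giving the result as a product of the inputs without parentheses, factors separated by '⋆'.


b4 ⋆ b2 ⋆ b6 ⋆ b3 ⋆ b1 ⋆ b5

All parenthesizations of g agree; list the b-inputs left to right.
(b3 ⋆ b1) reduces to b3 ⋆ b1
(b6 ⋆ (b3 ⋆ b1)) reduces to b6 ⋆ b3 ⋆ b1
(b2 ⋆ (b6 ⋆ (b3 ⋆ b1))) reduces to b2 ⋆ b6 ⋆ b3 ⋆ b1
((b2 ⋆ (b6 ⋆ (b3 ⋆ b1))) ⋆ b5) reduces to b2 ⋆ b6 ⋆ b3 ⋆ b1 ⋆ b5
(b4 ⋆ ((b2 ⋆ (b6 ⋆ (b3 ⋆ b1))) ⋆ b5)) reduces to b4 ⋆ b2 ⋆ b6 ⋆ b3 ⋆ b1 ⋆ b5


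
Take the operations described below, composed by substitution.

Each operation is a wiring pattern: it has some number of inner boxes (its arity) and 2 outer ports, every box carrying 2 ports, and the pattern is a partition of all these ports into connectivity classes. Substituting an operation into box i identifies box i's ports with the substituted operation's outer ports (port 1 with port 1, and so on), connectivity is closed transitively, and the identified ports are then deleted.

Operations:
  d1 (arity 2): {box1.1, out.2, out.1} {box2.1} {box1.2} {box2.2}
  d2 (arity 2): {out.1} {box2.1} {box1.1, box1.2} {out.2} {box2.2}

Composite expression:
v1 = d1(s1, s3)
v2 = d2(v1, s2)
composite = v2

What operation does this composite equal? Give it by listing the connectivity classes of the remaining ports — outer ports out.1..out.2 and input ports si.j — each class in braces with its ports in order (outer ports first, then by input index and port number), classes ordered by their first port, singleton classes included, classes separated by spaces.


{out.1} {out.2} {s1.1} {s1.2} {s2.1} {s2.2} {s3.1} {s3.2}


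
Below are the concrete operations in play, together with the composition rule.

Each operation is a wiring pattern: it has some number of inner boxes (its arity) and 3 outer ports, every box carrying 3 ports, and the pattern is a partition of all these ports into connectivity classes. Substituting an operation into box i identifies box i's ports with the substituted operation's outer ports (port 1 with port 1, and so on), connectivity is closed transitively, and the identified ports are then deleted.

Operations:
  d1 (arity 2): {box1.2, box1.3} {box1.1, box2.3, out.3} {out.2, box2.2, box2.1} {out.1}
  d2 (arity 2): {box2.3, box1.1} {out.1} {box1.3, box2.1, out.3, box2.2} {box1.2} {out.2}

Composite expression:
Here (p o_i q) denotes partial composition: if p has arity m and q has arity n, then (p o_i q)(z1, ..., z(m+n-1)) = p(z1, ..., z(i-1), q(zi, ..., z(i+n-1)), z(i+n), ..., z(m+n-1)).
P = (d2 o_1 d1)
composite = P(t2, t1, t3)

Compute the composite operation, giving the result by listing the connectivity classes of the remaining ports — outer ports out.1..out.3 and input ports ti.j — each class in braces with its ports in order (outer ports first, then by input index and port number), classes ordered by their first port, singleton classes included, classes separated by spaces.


{out.1} {out.2} {out.3, t1.3, t2.1, t3.1, t3.2} {t1.1, t1.2} {t2.2, t2.3} {t3.3}

Two ports join when wires chain via d2-identified ports.
d1 over (t2, t1) gives {out.1} {out.2, t1.1, t1.2} {out.3, t1.3, t2.1} {t2.2, t2.3}, out.j being that stage's outer ports
d2 over (t2, t1, t3) gives {out.1} {out.2} {out.3, t1.3, t2.1, t3.1, t3.2} {t1.1, t1.2} {t2.2, t2.3} {t3.3}, out.j being that stage's outer ports


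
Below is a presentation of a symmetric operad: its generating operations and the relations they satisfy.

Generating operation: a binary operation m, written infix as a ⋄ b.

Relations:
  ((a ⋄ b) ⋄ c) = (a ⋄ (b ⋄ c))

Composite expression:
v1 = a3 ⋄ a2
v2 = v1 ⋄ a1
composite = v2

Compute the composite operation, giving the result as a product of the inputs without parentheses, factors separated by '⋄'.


a3 ⋄ a2 ⋄ a1

All parenthesizations of m agree; list the a-inputs left to right.
(a3 ⋄ a2) unparenthesizes to a3 ⋄ a2
((a3 ⋄ a2) ⋄ a1) unparenthesizes to a3 ⋄ a2 ⋄ a1


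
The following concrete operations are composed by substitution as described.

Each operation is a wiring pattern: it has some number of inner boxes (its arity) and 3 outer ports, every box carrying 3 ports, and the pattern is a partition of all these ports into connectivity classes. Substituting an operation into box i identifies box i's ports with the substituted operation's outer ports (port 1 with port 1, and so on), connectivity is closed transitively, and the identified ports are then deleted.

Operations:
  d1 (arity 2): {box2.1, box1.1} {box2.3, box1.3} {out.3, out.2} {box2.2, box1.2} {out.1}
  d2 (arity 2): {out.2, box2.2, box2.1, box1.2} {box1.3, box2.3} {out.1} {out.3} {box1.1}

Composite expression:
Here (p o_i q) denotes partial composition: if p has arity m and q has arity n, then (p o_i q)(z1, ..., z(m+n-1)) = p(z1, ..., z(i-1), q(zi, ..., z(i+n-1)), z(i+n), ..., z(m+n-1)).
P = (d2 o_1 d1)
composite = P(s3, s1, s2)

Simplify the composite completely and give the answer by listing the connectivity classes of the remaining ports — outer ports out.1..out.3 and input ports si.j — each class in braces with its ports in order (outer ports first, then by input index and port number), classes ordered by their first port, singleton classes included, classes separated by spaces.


{out.1} {out.2, s2.1, s2.2, s2.3} {out.3} {s1.1, s3.1} {s1.2, s3.2} {s1.3, s3.3}


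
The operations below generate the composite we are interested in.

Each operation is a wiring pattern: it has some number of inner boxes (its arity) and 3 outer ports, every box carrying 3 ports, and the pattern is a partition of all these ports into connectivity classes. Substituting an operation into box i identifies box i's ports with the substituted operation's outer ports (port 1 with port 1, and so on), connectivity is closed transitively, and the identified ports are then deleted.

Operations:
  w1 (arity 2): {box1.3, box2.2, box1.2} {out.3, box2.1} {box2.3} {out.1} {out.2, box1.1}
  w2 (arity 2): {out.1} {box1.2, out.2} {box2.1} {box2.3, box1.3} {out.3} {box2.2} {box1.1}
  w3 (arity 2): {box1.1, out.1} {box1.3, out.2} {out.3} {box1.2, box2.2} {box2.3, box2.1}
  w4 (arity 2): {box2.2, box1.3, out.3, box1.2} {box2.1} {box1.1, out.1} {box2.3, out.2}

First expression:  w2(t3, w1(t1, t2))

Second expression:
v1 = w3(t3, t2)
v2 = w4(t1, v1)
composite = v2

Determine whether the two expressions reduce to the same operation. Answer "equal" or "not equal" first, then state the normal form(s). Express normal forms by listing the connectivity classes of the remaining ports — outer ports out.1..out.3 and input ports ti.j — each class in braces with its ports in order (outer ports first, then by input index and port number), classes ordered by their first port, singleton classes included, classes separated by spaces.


Reducing the first expression gives {out.1} {out.2, t3.2} {out.3} {t1.1} {t1.2, t1.3, t2.2} {t2.1, t3.3} {t2.3} {t3.1}
Reducing the second expression gives {out.1, t1.1} {out.2} {out.3, t1.2, t1.3, t3.3} {t2.1, t2.3} {t2.2, t3.2} {t3.1}
Different reductions; not equal.

not equal; first: {out.1} {out.2, t3.2} {out.3} {t1.1} {t1.2, t1.3, t2.2} {t2.1, t3.3} {t2.3} {t3.1}; second: {out.1, t1.1} {out.2} {out.3, t1.2, t1.3, t3.3} {t2.1, t2.3} {t2.2, t3.2} {t3.1}
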